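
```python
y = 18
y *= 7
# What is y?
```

Trace:
`y = 18` → y = 18
`y *= 7` → y = 126
So y = 126

Answer: 126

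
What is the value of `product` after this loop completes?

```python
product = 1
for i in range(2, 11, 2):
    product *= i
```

Product of even numbers 2 to 10
`product` takes the values: 1 → 2 → 8 → 48 → 384 → 3840

Answer: 3840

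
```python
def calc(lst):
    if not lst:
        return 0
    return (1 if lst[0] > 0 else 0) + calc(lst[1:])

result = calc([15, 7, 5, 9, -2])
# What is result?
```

Count of positive elements in [15, 7, 5, 9, -2] = 4

Answer: 4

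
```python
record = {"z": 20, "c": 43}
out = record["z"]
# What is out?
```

Trace:
`record = {"z": 20, "c": 43}` → record = {'z': 20, 'c': 43}
`out = record["z"]` → out = 20
So out = 20

Answer: 20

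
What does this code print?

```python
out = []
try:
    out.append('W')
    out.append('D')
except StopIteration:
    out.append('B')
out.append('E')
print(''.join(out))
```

Execution trace: 'W' (try body) → 'D' (try body, no exception) → 'E' (after the try/except). Output: WDE

Answer: WDE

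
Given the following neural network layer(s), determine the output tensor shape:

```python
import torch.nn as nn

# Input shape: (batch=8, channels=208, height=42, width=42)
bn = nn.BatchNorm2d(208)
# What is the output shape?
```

Input: (8, 208, 42, 42) -> Output: (8, 208, 42, 42)

Answer: (8, 208, 42, 42)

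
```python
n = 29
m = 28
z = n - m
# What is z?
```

Trace:
`n = 29` → n = 29
`m = 28` → m = 28
`z = n - m` → z = 1
So z = 1

Answer: 1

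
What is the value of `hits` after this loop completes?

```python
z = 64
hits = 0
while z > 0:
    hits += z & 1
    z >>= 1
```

Count set bits in 64 (binary: 0b1000000)
`hits` takes the values: 0 → 1

Answer: 1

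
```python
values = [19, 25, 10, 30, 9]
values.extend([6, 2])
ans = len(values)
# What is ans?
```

Trace:
`values = [19, 25, 10, 30, 9]` → values = [19, 25, 10, 30, 9]
`values.extend([6, 2])` → values = [19, 25, 10, 30, 9, 6, 2]
`ans = len(values)` → ans = 7
So ans = 7

Answer: 7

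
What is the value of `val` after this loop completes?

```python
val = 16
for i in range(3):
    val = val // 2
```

Halve 3 times: 16 // 2^3 = 2
`val` takes the values: 16 → 8 → 4 → 2

Answer: 2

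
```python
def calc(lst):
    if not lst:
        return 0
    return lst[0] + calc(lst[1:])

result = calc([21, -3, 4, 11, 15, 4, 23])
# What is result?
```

21 + (-3) + 4 + 11 + 15 + 4 + 23 + 0 = 75

Answer: 75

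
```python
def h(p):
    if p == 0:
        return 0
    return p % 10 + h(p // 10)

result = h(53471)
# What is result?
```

Sum of digits of 53471: 1 + 7 + 4 + 3 + 5 = 20

Answer: 20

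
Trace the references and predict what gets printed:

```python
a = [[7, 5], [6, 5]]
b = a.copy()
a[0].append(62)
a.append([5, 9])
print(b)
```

Key concept: shallow copy with nested lists.
Step by step:
`a = [[7, 5], [6, 5]]` → a = [[7, 5], [6, 5]]
`b = a.copy()` → b = [[7, 5], [6, 5]]
`a[0].append(62)` → a = [[7, 5, 62], [6, 5]]; b = [[7, 5, 62], [6, 5]]
`a.append([5, 9])` → a = [[7, 5, 62], [6, 5], [5, 9]]
`print(b)` → prints [[7, 5, 62], [6, 5]]

Answer: [[7, 5, 62], [6, 5]]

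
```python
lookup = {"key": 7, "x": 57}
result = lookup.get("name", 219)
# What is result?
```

Trace:
`lookup = {"key": 7, "x": 57}` → lookup = {'key': 7, 'x': 57}
`result = lookup.get("name", 219)` → result = 219
So result = 219

Answer: 219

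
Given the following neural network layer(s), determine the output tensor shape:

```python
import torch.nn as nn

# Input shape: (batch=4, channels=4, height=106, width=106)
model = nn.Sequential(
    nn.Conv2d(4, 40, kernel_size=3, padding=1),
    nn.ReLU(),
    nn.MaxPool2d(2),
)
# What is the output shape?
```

Input: (4, 4, 106, 106) -> after Conv2d: (4, 40, 106, 106) -> after ReLU: (4, 40, 106, 106) -> Output: (4, 40, 53, 53)

Answer: (4, 40, 53, 53)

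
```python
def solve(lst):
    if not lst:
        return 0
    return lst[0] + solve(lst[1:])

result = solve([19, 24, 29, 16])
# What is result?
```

19 + 24 + 29 + 16 + 0 = 88

Answer: 88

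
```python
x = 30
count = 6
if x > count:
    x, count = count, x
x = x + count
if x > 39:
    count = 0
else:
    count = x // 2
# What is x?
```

Trace:
`x = 30` → x = 30
`count = 6` → count = 6
`if x > count: ...` → x > count is True → x = 6; count = 30
`x = x + count` → x = 36
`if x > 39: ...` → x > 39 is False, take else branch → count = 18
So x = 36

Answer: 36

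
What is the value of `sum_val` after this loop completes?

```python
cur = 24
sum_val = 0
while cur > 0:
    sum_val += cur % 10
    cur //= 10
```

Sum digits of 24
`sum_val` takes the values: 0 → 4 → 6

Answer: 6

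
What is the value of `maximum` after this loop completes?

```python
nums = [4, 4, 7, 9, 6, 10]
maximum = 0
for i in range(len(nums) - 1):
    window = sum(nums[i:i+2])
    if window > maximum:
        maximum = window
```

Max sum of 2-element window in [4, 4, 7, 9, 6, 10]
`maximum` takes the values: 0 → 8 → 11 → 16

Answer: 16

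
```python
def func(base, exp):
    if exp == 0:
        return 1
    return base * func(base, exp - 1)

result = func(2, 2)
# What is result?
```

func(2, 2) = 2 * 2 = 4

Answer: 4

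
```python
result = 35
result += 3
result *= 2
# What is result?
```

Trace:
`result = 35` → result = 35
`result += 3` → result = 38
`result *= 2` → result = 76
So result = 76

Answer: 76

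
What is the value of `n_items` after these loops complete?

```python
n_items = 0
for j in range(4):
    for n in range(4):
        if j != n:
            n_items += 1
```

4² - 4 (exclude diagonal)
`n_items` takes the values: 0 → 1 → 2 → 3 → 4 → 5 → 6 → 7 → 8 → 9 → 10 → 11 → 12

Answer: 12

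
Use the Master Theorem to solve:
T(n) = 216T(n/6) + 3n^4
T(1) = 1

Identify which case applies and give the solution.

a=216, b=6, f(n)=3n^4. log_6(216) = 3. Since c=4 > 3 and the regularity condition holds (216(n/6)^4 = (216/6^4)n^4 with 216/6^4 < 1), Case 3 applies: T(n) = Θ(f(n)) = O(n^4).

Answer: O(n^4) - Case 3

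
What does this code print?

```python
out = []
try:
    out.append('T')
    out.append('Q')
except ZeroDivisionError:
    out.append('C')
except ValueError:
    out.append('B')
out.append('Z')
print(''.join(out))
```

Execution trace: 'T' (try body) → 'Q' (try body, no exception) → 'Z' (after the try/except). Output: TQZ

Answer: TQZ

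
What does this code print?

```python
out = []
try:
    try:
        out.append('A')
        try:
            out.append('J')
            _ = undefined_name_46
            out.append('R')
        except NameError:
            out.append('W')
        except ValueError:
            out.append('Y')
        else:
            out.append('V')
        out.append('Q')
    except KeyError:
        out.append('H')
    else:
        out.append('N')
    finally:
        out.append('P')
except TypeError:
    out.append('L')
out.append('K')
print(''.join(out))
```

Execution trace: 'A' (try body) → 'J' (inner try body) → 'W' (inner except NameError) → 'Q' (try body, no exception) → 'N' (else) → 'P' (finally) → 'K' (after the try/except). Output: AJWQNPK

Answer: AJWQNPK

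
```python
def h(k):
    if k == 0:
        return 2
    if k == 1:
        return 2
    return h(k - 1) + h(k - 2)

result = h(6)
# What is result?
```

Build up from base cases: h(0)=2, h(1)=2, h(2)=4, h(3)=6, h(4)=10, h(5)=16, h(6)=26

Answer: 26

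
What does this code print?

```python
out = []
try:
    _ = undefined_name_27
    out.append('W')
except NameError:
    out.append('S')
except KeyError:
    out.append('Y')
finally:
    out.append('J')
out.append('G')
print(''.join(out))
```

Execution trace: 'S' (except NameError) → 'J' (finally) → 'G' (after the try/except). Output: SJG

Answer: SJG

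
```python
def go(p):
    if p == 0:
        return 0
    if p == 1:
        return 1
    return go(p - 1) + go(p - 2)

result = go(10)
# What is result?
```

Build up from base cases: go(0)=0, go(1)=1, go(2)=1, go(3)=2, go(4)=3, go(5)=5, go(6)=8, ..., go(10)=55

Answer: 55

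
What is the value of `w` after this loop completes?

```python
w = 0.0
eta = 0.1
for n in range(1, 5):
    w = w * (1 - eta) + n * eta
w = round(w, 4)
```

Moving average with lr=0.1
`w` takes the values: 0.0 → 0.1 → 0.29 → 0.561 → 0.9049

Answer: 0.9049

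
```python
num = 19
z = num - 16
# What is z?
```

Trace:
`num = 19` → num = 19
`z = num - 16` → z = 3
So z = 3

Answer: 3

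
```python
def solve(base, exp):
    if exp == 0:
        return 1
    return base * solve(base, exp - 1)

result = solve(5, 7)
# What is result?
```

solve(5, 7) = 5 * 5 * 5 * 5 * 5 * 5 * 5 = 78125

Answer: 78125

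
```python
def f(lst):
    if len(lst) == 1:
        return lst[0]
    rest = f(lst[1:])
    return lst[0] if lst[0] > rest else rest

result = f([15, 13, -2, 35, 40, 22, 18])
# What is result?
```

Recursive max over [15, 13, -2, 35, 40, 22, 18] = 40

Answer: 40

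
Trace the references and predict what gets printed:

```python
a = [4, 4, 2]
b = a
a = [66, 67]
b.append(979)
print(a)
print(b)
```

Key concept: rebinding vs mutation: a is rebound to a new list, b still points at the original.
Step by step:
`a = [4, 4, 2]` → a = [4, 4, 2]
`b = a` → b = [4, 4, 2] (same object as a)
`a = [66, 67]` → a = [66, 67]
`b.append(979)` → b = [4, 4, 2, 979]
`print(a)` → prints [66, 67]
`print(b)` → prints [4, 4, 2, 979]

Answer:
[66, 67]
[4, 4, 2, 979]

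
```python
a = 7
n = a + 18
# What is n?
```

Trace:
`a = 7` → a = 7
`n = a + 18` → n = 25
So n = 25

Answer: 25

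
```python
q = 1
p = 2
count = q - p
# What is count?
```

Trace:
`q = 1` → q = 1
`p = 2` → p = 2
`count = q - p` → count = -1
So count = -1

Answer: -1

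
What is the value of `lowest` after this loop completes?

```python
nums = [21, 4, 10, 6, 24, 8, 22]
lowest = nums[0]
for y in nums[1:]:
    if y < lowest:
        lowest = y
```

Minimum of [21, 4, 10, 6, 24, 8, 22]
`lowest` takes the values: 21 → 4

Answer: 4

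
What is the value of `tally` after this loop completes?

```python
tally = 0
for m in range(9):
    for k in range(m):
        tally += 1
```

Triangle number: 0+1+2+...+8
`tally` takes the values: 0 → 1 → 2 → 3 → 4 → 5 → 6 → 7 → 8 → 9 → 10 → 11 → 12 → 13 → 14 → 15 → 16 → 17 → 18 → 19 → 20 → 21 → 22 → 23 → 24 → 25 → 26 → 27 → 28 → 29 → 30 → 31 → 32 → 33 → 34 → 35 → 36

Answer: 36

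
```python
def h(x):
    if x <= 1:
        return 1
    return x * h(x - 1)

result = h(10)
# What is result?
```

h(10) = 10 * 9 * 8 * 7 * 6 * 5 * 4 * 3 * 2 * 1 = 3628800

Answer: 3628800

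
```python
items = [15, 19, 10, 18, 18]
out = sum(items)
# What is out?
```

Trace:
`items = [15, 19, 10, 18, 18]` → items = [15, 19, 10, 18, 18]
`out = sum(items)` → out = 80
So out = 80

Answer: 80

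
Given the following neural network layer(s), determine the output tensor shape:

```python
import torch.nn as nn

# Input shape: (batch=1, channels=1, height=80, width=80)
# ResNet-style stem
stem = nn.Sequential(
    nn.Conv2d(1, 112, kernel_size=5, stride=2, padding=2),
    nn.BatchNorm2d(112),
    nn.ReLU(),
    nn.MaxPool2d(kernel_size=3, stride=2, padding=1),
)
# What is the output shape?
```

Input: (1, 1, 80, 80) -> after Conv2d 5x5 stride=2: (1, 112, 40, 40) -> Output: (1, 112, 20, 20)

Answer: (1, 112, 20, 20)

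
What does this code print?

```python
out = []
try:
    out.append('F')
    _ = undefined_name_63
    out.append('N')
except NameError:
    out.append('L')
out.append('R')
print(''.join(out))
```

Execution trace: 'F' (try body) → 'L' (except NameError) → 'R' (after the try/except). Output: FLR

Answer: FLR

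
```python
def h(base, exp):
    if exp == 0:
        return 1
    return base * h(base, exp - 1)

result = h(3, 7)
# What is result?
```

h(3, 7) = 3 * 3 * 3 * 3 * 3 * 3 * 3 = 2187

Answer: 2187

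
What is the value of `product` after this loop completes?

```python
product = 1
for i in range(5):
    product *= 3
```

3^5 = 243
`product` takes the values: 1 → 3 → 9 → 27 → 81 → 243

Answer: 243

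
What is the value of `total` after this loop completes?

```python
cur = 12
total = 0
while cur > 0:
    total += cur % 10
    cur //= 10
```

Sum digits of 12
`total` takes the values: 0 → 2 → 3

Answer: 3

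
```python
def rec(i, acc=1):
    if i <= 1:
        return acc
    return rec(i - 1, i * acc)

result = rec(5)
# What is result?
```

Accumulator trace (n, acc): (5, 1) -> (4, 5) -> (3, 20) -> (2, 60) -> (1, 120) -> return 120

Answer: 120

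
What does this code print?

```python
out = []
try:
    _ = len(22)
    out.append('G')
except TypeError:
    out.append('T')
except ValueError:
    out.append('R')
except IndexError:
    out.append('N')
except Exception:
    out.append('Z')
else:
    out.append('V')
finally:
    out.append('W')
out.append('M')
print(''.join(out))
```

Execution trace: 'T' (except TypeError) → 'W' (finally) → 'M' (after the try/except). Output: TWM

Answer: TWM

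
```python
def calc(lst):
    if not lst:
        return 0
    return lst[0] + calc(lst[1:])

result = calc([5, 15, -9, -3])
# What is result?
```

5 + 15 + (-9) + (-3) + 0 = 8

Answer: 8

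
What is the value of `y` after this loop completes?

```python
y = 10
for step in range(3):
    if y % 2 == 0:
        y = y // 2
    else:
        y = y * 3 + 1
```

Collatz-style transformation from 10
`y` takes the values: 10 → 5 → 16 → 8

Answer: 8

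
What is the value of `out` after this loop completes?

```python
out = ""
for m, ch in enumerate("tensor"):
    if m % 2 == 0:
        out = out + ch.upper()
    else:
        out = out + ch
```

Uppercase even positions in 'tensor'
`out` takes the values: "" → "T" → "Te" → "TeN" → "TeNs" → "TeNsO" → "TeNsOr"

Answer: "TeNsOr"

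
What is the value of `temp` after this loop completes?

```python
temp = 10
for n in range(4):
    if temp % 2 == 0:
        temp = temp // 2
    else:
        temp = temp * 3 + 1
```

Collatz-style transformation from 10
`temp` takes the values: 10 → 5 → 16 → 8 → 4

Answer: 4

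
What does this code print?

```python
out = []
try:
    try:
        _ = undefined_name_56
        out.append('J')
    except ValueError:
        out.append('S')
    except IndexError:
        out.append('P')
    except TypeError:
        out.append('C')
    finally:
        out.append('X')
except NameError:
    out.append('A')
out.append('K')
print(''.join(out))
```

Execution trace: 'X' (finally) → 'A' (outer except NameError) → 'K' (after the try/except). Output: XAK

Answer: XAK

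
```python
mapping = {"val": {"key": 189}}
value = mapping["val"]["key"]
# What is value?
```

Trace:
`mapping = {"val": {"key": 189}}` → mapping = {'val': {'key': 189}}
`value = mapping["val"]["key"]` → value = 189
So value = 189

Answer: 189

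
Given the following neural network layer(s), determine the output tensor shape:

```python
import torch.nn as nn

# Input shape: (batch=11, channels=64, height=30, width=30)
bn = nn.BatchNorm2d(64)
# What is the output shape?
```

Input: (11, 64, 30, 30) -> Output: (11, 64, 30, 30)

Answer: (11, 64, 30, 30)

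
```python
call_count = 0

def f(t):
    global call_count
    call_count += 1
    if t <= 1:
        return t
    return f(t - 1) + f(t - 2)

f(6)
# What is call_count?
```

Calls(t) = 1 + Calls(t-1) + Calls(t-2); Calls(0)=Calls(1)=1. For t=6 this gives 25.

Answer: 25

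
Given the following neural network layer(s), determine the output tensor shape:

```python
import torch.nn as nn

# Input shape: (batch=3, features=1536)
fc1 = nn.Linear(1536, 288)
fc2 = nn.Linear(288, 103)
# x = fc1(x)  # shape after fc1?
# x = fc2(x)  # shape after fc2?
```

Input: (3, 1536) -> after fc1: (3, 288) -> Output: (3, 103)

Answer: (3, 103)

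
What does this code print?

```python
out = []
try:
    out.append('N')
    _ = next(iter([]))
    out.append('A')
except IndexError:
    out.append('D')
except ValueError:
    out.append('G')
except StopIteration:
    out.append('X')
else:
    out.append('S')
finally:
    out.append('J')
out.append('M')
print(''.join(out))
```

Execution trace: 'N' (try body) → 'X' (except StopIteration) → 'J' (finally) → 'M' (after the try/except). Output: NXJM

Answer: NXJM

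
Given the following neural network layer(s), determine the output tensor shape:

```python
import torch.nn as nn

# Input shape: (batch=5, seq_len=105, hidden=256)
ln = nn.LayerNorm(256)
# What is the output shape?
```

Input: (5, 105, 256) -> Output: (5, 105, 256)

Answer: (5, 105, 256)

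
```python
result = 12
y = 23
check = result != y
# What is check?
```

Trace:
`result = 12` → result = 12
`y = 23` → y = 23
`check = result != y` → check = True
So check = True

Answer: True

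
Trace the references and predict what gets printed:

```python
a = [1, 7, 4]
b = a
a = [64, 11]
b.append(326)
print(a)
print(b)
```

Key concept: rebinding vs mutation: a is rebound to a new list, b still points at the original.
Step by step:
`a = [1, 7, 4]` → a = [1, 7, 4]
`b = a` → b = [1, 7, 4] (same object as a)
`a = [64, 11]` → a = [64, 11]
`b.append(326)` → b = [1, 7, 4, 326]
`print(a)` → prints [64, 11]
`print(b)` → prints [1, 7, 4, 326]

Answer:
[64, 11]
[1, 7, 4, 326]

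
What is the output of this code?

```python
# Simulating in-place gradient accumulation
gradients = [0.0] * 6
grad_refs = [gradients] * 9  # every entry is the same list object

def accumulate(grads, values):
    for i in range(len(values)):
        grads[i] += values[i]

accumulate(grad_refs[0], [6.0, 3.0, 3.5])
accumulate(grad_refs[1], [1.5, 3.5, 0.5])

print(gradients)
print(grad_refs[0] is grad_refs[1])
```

Key concept: gradient accumulation aliasing.
Step by step:
`gradients = [0.0] * 6` → gradients = [0.0, 0.0, 0.0, 0.0, 0.0, 0.0]
`grad_refs = [gradients] * 9` → grad_refs = [[0.0, 0.0, 0.0, 0.0, 0.0, 0.0], [0.0, 0.0, 0.0, 0.0, 0.0, 0.0], [0.0, 0.0, 0.0, 0.0, 0.0, 0.0], [0.0, 0.0, 0.0, 0.0, 0.0, 0.0], [0.0, 0.0, 0.0, 0.0, 0.0, 0.0], [0.0, 0.0, 0.0, 0.0, 0.0, 0.0], [0.0, 0.0, 0.0, 0.0, 0.0, 0.0], [0.0, 0.0, 0.0, 0.0, 0.0, 0.0], [0.0, 0.0, 0.0, 0.0, 0.0, 0.0]]
`accumulate(grad_refs[0], [6.0, 3.0, 3.5])` → gradients = [6.0, 3.0, 3.5, 0.0, 0.0, 0.0]; grad_refs = [[6.0, 3.0, 3.5, 0.0, 0.0, 0.0], [6.0, 3.0, 3.5, 0.0, 0.0, 0.0], [6.0, 3.0, 3.5, 0.0, 0.0, 0.0], [6.0, 3.0, 3.5, 0.0, 0.0, 0.0], [6.0, 3.0, 3.5, 0.0, 0.0, 0.0], [6.0, 3.0, 3.5, 0.0, 0.0, 0.0], [6.0, 3.0, 3.5, 0.0, 0.0, 0.0], [6.0, 3.0, 3.5, 0.0, 0.0, 0.0], [6.0, 3.0, 3.5, 0.0, 0.0, 0.0]]
`accumulate(grad_refs[1], [1.5, 3.5, 0.5])` → gradients = [7.5, 6.5, 4.0, 0.0, 0.0, 0.0]; grad_refs = [[7.5, 6.5, 4.0, 0.0, 0.0, 0.0], [7.5, 6.5, 4.0, 0.0, 0.0, 0.0], [7.5, 6.5, 4.0, 0.0, 0.0, 0.0], [7.5, 6.5, 4.0, 0.0, 0.0, 0.0], [7.5, 6.5, 4.0, 0.0, 0.0, 0.0], [7.5, 6.5, 4.0, 0.0, 0.0, 0.0], [7.5, 6.5, 4.0, 0.0, 0.0, 0.0], [7.5, 6.5, 4.0, 0.0, 0.0, 0.0], [7.5, 6.5, 4.0, 0.0, 0.0, 0.0]]
`print(gradients)` → prints [7.5, 6.5, 4.0, 0.0, 0.0, 0.0]
`print(grad_refs[0] is grad_refs[1])` → prints True

Answer:
[7.5, 6.5, 4.0, 0.0, 0.0, 0.0]
True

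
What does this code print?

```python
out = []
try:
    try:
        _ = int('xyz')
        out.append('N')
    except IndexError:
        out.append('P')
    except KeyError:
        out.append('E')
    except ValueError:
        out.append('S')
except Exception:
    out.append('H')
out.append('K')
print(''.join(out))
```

Execution trace: 'S' (inner except ValueError) → 'K' (after the try/except). Output: SK

Answer: SK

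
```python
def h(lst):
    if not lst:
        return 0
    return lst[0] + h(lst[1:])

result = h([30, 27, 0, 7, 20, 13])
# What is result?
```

30 + 27 + 0 + 7 + 20 + 13 + 0 = 97

Answer: 97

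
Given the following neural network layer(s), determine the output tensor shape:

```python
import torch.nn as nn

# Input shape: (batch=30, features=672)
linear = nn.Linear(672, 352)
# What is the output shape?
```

Input: (30, 672) -> Output: (30, 352)

Answer: (30, 352)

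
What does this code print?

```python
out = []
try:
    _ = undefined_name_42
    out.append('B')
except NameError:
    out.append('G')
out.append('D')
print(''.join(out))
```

Execution trace: 'G' (except NameError) → 'D' (after the try/except). Output: GD

Answer: GD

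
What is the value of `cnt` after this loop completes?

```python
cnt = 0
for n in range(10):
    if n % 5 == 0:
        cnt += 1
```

Count numbers divisible by 5 in range(10)
`cnt` takes the values: 0 → 1 → 2

Answer: 2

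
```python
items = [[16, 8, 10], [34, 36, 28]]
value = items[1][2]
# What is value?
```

Trace:
`items = [[16, 8, 10], [34, 36, 28]]` → items = [[16, 8, 10], [34, 36, 28]]
`value = items[1][2]` → value = 28
So value = 28

Answer: 28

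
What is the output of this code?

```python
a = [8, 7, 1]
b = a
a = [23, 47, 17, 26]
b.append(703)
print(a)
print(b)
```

Key concept: rebinding vs mutation: a is rebound to a new list, b still points at the original.
Step by step:
`a = [8, 7, 1]` → a = [8, 7, 1]
`b = a` → b = [8, 7, 1] (same object as a)
`a = [23, 47, 17, 26]` → a = [23, 47, 17, 26]
`b.append(703)` → b = [8, 7, 1, 703]
`print(a)` → prints [23, 47, 17, 26]
`print(b)` → prints [8, 7, 1, 703]

Answer:
[23, 47, 17, 26]
[8, 7, 1, 703]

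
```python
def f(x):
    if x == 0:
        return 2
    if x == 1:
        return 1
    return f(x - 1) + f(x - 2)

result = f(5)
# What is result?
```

Build up from base cases: f(0)=2, f(1)=1, f(2)=3, f(3)=4, f(4)=7, f(5)=11

Answer: 11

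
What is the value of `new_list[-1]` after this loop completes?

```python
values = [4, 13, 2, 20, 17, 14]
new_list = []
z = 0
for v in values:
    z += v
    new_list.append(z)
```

Cumulative sum ends at 70
`new_list` takes the values: [] → [4] → [4, 17] → [4, 17, 19] → [4, 17, 19, 39] → [4, 17, 19, 39, 56] → [4, 17, 19, 39, 56, 70]
So `new_list[-1]` = 70

Answer: 70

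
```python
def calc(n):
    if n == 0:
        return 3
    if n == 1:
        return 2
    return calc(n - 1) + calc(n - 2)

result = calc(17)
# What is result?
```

Build up from base cases: calc(0)=3, calc(1)=2, calc(2)=5, calc(3)=7, calc(4)=12, calc(5)=19, calc(6)=31, ..., calc(17)=6155

Answer: 6155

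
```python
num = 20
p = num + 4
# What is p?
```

Trace:
`num = 20` → num = 20
`p = num + 4` → p = 24
So p = 24

Answer: 24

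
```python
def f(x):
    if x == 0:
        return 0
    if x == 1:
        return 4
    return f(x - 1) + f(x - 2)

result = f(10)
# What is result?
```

Build up from base cases: f(0)=0, f(1)=4, f(2)=4, f(3)=8, f(4)=12, f(5)=20, f(6)=32, ..., f(10)=220

Answer: 220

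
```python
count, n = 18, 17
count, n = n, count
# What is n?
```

Trace:
`count, n = 18, 17` → count = 18; n = 17
`count, n = n, count` → count = 17; n = 18
So n = 18

Answer: 18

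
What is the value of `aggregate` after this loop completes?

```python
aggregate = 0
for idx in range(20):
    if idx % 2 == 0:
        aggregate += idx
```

Sum of even numbers 0 to 19
`aggregate` takes the values: 0 → 2 → 6 → 12 → 20 → 30 → 42 → 56 → 72 → 90

Answer: 90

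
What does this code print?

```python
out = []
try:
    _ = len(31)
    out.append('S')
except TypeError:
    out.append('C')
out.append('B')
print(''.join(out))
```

Execution trace: 'C' (except TypeError) → 'B' (after the try/except). Output: CB

Answer: CB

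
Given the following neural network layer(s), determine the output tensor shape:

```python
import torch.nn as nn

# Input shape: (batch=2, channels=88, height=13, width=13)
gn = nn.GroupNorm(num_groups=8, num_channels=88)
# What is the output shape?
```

Input: (2, 88, 13, 13) -> Output: (2, 88, 13, 13)

Answer: (2, 88, 13, 13)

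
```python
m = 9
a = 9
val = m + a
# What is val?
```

Trace:
`m = 9` → m = 9
`a = 9` → a = 9
`val = m + a` → val = 18
So val = 18

Answer: 18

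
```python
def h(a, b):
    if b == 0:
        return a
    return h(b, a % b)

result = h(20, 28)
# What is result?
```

h(20, 28) -> h(28, 20) -> h(20, 8) -> h(8, 4) -> h(4, 0) -> 4

Answer: 4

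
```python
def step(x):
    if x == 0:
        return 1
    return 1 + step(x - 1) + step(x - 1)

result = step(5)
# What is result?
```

step(x) = 1 + 2·step(x-1), step(0)=1. Closed form: (1+1)·2^5 - 1 = 63.

Answer: 63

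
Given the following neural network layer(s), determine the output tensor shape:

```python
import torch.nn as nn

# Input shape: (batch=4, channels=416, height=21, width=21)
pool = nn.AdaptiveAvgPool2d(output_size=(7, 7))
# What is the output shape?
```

Input: (4, 416, 21, 21) -> Output: (4, 416, 7, 7)

Answer: (4, 416, 7, 7)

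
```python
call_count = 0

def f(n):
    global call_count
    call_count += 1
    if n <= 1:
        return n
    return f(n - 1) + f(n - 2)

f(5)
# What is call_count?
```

Calls(n) = 1 + Calls(n-1) + Calls(n-2); Calls(0)=Calls(1)=1. For n=5 this gives 15.

Answer: 15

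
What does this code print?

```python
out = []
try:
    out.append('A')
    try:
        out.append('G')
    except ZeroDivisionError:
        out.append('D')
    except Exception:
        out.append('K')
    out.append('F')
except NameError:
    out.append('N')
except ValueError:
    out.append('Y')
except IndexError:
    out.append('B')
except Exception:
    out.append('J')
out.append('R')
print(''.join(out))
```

Execution trace: 'A' (try body) → 'G' (inner try body, no exception) → 'F' (try body, no exception) → 'R' (after the try/except). Output: AGFR

Answer: AGFR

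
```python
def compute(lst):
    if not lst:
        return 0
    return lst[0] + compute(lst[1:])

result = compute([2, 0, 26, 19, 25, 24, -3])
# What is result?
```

2 + 0 + 26 + 19 + 25 + 24 + (-3) + 0 = 93

Answer: 93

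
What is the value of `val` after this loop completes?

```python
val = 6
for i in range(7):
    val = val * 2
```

Multiply by 2, 7 times: 6 * 2^7 = 768
`val` takes the values: 6 → 12 → 24 → 48 → 96 → 192 → 384 → 768

Answer: 768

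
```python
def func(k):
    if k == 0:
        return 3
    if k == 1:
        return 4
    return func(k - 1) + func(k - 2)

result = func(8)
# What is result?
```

Build up from base cases: func(0)=3, func(1)=4, func(2)=7, func(3)=11, func(4)=18, func(5)=29, func(6)=47, ..., func(8)=123

Answer: 123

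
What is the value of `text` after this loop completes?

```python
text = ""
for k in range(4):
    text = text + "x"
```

Repeat 'x' 4 times
`text` takes the values: "" → "x" → "xx" → "xxx" → "xxxx"

Answer: "xxxx"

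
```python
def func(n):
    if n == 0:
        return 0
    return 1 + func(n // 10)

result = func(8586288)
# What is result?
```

Count of digits of 8586288: 7

Answer: 7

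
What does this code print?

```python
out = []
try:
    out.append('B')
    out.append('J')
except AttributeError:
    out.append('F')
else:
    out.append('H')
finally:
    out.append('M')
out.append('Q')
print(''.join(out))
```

Execution trace: 'B' (try body) → 'J' (try body, no exception) → 'H' (else) → 'M' (finally) → 'Q' (after the try/except). Output: BJHMQ

Answer: BJHMQ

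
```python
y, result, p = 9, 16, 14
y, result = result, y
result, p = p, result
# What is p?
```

Trace:
`y, result, p = 9, 16, 14` → y = 9; result = 16; p = 14
`y, result = result, y` → y = 16; result = 9
`result, p = p, result` → result = 14; p = 9
So p = 9

Answer: 9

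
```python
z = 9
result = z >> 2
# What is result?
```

Trace:
`z = 9` → z = 9
`result = z >> 2` → result = 2
So result = 2

Answer: 2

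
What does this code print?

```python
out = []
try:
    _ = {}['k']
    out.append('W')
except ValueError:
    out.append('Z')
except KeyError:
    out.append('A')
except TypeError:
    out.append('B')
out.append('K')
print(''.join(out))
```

Execution trace: 'A' (except KeyError) → 'K' (after the try/except). Output: AK

Answer: AK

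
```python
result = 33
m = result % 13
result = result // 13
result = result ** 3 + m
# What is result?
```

Trace:
`result = 33` → result = 33
`m = result % 13` → m = 7
`result = result // 13` → result = 2
`result = result ** 3 + m` → result = 15
So result = 15

Answer: 15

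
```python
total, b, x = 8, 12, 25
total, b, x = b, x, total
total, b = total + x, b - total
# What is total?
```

Trace:
`total, b, x = 8, 12, 25` → total = 8; b = 12; x = 25
`total, b, x = b, x, total` → total = 12; b = 25; x = 8
`total, b = total + x, b - total` → total = 20; b = 13
So total = 20

Answer: 20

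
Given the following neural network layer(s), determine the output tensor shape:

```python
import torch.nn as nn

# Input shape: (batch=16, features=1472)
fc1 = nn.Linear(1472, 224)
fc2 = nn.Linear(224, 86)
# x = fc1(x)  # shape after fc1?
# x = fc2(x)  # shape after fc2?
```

Input: (16, 1472) -> after fc1: (16, 224) -> Output: (16, 86)

Answer: (16, 86)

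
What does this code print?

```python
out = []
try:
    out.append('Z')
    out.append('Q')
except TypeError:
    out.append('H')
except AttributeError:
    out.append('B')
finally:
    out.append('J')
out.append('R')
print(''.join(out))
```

Execution trace: 'Z' (try body) → 'Q' (try body, no exception) → 'J' (finally) → 'R' (after the try/except). Output: ZQJR

Answer: ZQJR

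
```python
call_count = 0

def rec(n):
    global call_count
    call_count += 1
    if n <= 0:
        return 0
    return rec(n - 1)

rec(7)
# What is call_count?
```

Linear recursion stepping by 1: 8 calls from n=7 down to ≤0.

Answer: 8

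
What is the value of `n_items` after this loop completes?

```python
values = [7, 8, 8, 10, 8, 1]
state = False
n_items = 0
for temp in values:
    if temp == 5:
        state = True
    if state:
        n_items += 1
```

Count elements after first 5 in [7, 8, 8, 10, 8, 1]
`n_items` takes the values: 0

Answer: 0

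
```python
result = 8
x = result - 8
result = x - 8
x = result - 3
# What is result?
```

Trace:
`result = 8` → result = 8
`x = result - 8` → x = 0
`result = x - 8` → result = -8
`x = result - 3` → x = -11
So result = -8

Answer: -8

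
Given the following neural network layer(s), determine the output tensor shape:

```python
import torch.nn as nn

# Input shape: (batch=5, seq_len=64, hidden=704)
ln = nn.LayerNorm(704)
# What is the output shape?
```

Input: (5, 64, 704) -> Output: (5, 64, 704)

Answer: (5, 64, 704)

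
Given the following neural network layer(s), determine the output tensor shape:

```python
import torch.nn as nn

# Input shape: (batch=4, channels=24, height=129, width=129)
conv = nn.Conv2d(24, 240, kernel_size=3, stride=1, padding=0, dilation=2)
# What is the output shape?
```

Input: (4, 24, 129, 129) -> Output: (4, 240, 125, 125)

Answer: (4, 240, 125, 125)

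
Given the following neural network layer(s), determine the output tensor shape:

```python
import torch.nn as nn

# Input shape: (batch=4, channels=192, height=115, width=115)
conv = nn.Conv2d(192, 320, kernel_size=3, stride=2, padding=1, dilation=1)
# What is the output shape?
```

Input: (4, 192, 115, 115) -> Output: (4, 320, 58, 58)

Answer: (4, 320, 58, 58)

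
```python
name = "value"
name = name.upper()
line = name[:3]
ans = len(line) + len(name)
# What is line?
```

Trace:
`name = "value"` → name = 'value'
`name = name.upper()` → name = 'VALUE'
`line = name[:3]` → line = 'VAL'
`ans = len(line) + len(name)` → ans = 8
So line = 'VAL'

Answer: 'VAL'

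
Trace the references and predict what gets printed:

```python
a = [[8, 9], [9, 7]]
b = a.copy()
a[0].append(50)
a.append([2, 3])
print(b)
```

Key concept: shallow copy with nested lists.
Step by step:
`a = [[8, 9], [9, 7]]` → a = [[8, 9], [9, 7]]
`b = a.copy()` → b = [[8, 9], [9, 7]]
`a[0].append(50)` → a = [[8, 9, 50], [9, 7]]; b = [[8, 9, 50], [9, 7]]
`a.append([2, 3])` → a = [[8, 9, 50], [9, 7], [2, 3]]
`print(b)` → prints [[8, 9, 50], [9, 7]]

Answer: [[8, 9, 50], [9, 7]]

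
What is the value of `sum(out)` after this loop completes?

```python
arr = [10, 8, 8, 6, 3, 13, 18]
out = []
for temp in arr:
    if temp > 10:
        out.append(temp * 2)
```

Sum of doubled values > 10
`out` takes the values: [] → [26] → [26, 36]
So `sum(out)` = 62

Answer: 62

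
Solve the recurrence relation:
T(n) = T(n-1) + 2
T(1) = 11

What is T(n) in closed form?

Unrolling: T(n) = T(1) + 2·(n-1) = 11 + 2(n-1) = 2n + 9.

Answer: T(n) = 2n + 9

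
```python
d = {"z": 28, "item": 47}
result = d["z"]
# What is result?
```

Trace:
`d = {"z": 28, "item": 47}` → d = {'z': 28, 'item': 47}
`result = d["z"]` → result = 28
So result = 28

Answer: 28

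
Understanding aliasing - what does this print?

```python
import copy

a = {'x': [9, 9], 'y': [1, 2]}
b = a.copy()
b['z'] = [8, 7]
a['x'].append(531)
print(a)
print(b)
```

Key concept: shallow copy of dict with mutable values.
Step by step:
`a = {'x': [9, 9], 'y': [1, 2]}` → a = {'x': [9, 9], 'y': [1, 2]}
`b = a.copy()` → b = {'x': [9, 9], 'y': [1, 2]}
`b['z'] = [8, 7]` → b = {'x': [9, 9], 'y': [1, 2], 'z': [8, 7]}
`a['x'].append(531)` → a = {'x': [9, 9, 531], 'y': [1, 2]}; b = {'x': [9, 9, 531], 'y': [1, 2], 'z': [8, 7]}
`print(a)` → prints {'x': [9, 9, 531], 'y': [1, 2]}
`print(b)` → prints {'x': [9, 9, 531], 'y': [1, 2], 'z': [8, 7]}

Answer:
{'x': [9, 9, 531], 'y': [1, 2]}
{'x': [9, 9, 531], 'y': [1, 2], 'z': [8, 7]}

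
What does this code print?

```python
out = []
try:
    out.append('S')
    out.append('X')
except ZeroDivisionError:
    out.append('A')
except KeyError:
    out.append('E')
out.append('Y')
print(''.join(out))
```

Execution trace: 'S' (try body) → 'X' (try body, no exception) → 'Y' (after the try/except). Output: SXY

Answer: SXY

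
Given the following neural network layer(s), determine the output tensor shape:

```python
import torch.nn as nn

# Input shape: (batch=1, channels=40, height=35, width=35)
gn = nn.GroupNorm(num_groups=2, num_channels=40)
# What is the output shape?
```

Input: (1, 40, 35, 35) -> Output: (1, 40, 35, 35)

Answer: (1, 40, 35, 35)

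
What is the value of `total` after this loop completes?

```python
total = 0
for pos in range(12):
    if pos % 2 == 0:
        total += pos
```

Sum of even numbers 0 to 11
`total` takes the values: 0 → 2 → 6 → 12 → 20 → 30

Answer: 30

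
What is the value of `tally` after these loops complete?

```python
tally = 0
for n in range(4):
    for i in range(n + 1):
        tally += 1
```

Triangle: 1 + 2 + ... + 4
`tally` takes the values: 0 → 1 → 2 → 3 → 4 → 5 → 6 → 7 → 8 → 9 → 10

Answer: 10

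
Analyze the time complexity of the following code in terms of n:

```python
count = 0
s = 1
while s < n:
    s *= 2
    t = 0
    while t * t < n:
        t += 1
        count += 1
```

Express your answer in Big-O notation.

Each loop level contributes: log n × √n. Multiplying the contributions gives O(√n log n).

Answer: O(√n log n)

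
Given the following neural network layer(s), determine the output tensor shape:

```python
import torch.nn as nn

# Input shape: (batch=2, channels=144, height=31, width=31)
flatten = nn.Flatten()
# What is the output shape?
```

Input: (2, 144, 31, 31) -> Output: (2, 138384)

Answer: (2, 138384)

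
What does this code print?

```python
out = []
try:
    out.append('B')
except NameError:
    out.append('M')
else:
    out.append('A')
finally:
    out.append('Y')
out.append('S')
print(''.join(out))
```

Execution trace: 'B' (try body, no exception) → 'A' (else) → 'Y' (finally) → 'S' (after the try/except). Output: BAYS

Answer: BAYS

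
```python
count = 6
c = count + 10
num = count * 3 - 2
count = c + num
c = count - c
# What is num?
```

Trace:
`count = 6` → count = 6
`c = count + 10` → c = 16
`num = count * 3 - 2` → num = 16
`count = c + num` → count = 32
`c = count - c` → c = 16
So num = 16

Answer: 16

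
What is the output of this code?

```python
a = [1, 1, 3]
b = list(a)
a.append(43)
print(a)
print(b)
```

Key concept: list() constructor creates copy.
Step by step:
`a = [1, 1, 3]` → a = [1, 1, 3]
`b = list(a)` → b = [1, 1, 3]
`a.append(43)` → a = [1, 1, 3, 43]
`print(a)` → prints [1, 1, 3, 43]
`print(b)` → prints [1, 1, 3]

Answer:
[1, 1, 3, 43]
[1, 1, 3]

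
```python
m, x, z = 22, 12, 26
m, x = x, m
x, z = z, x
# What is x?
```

Trace:
`m, x, z = 22, 12, 26` → m = 22; x = 12; z = 26
`m, x = x, m` → m = 12; x = 22
`x, z = z, x` → x = 26; z = 22
So x = 26

Answer: 26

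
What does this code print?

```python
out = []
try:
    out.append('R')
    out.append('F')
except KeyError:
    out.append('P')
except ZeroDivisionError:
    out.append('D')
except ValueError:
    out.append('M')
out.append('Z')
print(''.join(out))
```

Execution trace: 'R' (try body) → 'F' (try body, no exception) → 'Z' (after the try/except). Output: RFZ

Answer: RFZ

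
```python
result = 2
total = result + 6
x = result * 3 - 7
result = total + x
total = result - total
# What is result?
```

Trace:
`result = 2` → result = 2
`total = result + 6` → total = 8
`x = result * 3 - 7` → x = -1
`result = total + x` → result = 7
`total = result - total` → total = -1
So result = 7

Answer: 7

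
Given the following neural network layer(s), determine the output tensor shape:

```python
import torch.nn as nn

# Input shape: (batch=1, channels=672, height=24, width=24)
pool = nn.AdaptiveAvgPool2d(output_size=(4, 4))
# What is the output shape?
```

Input: (1, 672, 24, 24) -> Output: (1, 672, 4, 4)

Answer: (1, 672, 4, 4)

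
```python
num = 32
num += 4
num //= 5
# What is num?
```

Trace:
`num = 32` → num = 32
`num += 4` → num = 36
`num //= 5` → num = 7
So num = 7

Answer: 7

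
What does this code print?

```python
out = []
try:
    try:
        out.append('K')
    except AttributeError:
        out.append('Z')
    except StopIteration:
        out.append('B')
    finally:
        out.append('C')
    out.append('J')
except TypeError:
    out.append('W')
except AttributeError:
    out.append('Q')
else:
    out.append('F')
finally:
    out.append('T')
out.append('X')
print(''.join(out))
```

Execution trace: 'K' (inner try body, no exception) → 'C' (inner finally) → 'J' (try body, no exception) → 'F' (else) → 'T' (finally) → 'X' (after the try/except). Output: KCJFTX

Answer: KCJFTX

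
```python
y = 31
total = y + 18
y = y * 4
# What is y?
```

Trace:
`y = 31` → y = 31
`total = y + 18` → total = 49
`y = y * 4` → y = 124
So y = 124

Answer: 124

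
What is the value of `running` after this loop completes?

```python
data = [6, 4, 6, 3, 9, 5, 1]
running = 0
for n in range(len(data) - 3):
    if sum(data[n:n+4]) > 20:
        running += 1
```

Count windows with sum > 20
`running` takes the values: 0 → 1 → 2

Answer: 2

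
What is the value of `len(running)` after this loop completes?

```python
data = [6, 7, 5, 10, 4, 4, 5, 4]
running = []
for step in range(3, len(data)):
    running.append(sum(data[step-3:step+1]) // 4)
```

Number of 4-element averages
`running` takes the values: [] → [7] → [7, 6] → [7, 6, 5] → [7, 6, 5, 5] → [7, 6, 5, 5, 4]
So `len(running)` = 5

Answer: 5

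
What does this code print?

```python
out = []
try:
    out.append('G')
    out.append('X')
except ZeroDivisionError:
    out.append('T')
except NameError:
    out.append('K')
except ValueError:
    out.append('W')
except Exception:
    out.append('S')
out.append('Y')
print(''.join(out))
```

Execution trace: 'G' (try body) → 'X' (try body, no exception) → 'Y' (after the try/except). Output: GXY

Answer: GXY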